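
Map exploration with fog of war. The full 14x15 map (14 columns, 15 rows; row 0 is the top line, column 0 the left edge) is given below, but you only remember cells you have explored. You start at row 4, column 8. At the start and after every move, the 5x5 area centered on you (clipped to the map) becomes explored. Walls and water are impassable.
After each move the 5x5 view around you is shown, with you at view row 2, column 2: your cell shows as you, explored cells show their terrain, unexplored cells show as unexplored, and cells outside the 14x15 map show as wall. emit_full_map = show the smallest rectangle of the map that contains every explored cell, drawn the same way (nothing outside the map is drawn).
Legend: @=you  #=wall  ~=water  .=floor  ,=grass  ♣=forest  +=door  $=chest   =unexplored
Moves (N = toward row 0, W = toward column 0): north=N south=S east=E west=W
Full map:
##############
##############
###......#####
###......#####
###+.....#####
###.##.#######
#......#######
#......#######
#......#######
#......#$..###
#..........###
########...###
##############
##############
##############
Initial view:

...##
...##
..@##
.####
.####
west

....#
....#
..@.#
#.###
..###

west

.....
.....
..@..
##.##
...##

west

.....
.....
+.@..
.##.#
....#

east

.....
.....
..@..
##.##
...##

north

#####
.....
..@..
.....
##.##


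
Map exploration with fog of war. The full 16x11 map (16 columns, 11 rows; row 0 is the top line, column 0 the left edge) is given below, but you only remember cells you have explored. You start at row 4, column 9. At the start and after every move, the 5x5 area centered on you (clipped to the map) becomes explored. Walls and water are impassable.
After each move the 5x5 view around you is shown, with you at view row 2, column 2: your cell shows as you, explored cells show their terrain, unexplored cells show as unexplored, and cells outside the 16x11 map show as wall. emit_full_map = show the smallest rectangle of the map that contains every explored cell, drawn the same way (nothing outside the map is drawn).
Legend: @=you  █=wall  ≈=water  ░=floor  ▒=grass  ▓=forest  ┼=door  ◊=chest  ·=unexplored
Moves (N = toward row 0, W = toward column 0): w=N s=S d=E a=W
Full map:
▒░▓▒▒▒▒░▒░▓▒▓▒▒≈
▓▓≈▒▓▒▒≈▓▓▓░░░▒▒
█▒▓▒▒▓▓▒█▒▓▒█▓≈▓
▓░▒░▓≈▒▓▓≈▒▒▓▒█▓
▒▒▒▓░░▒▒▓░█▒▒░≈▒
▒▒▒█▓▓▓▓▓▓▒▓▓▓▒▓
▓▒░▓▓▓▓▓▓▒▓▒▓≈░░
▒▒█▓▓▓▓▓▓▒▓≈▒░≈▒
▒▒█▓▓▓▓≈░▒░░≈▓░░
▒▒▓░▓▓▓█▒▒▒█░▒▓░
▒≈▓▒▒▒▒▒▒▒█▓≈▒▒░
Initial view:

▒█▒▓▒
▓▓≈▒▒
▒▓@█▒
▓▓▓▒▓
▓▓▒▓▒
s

▓▓≈▒▒
▒▓░█▒
▓▓@▒▓
▓▓▒▓▒
▓▓▒▓≈

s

▒▓░█▒
▓▓▓▒▓
▓▓@▓▒
▓▓▒▓≈
≈░▒░░

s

▓▓▓▒▓
▓▓▒▓▒
▓▓@▓≈
≈░▒░░
█▒▒▒█

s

▓▓▒▓▒
▓▓▒▓≈
≈░@░░
█▒▒▒█
▒▒▒█▓

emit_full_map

▒█▒▓▒
▓▓≈▒▒
▒▓░█▒
▓▓▓▒▓
▓▓▒▓▒
▓▓▒▓≈
≈░@░░
█▒▒▒█
▒▒▒█▓

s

▓▓▒▓≈
≈░▒░░
█▒@▒█
▒▒▒█▓
█████

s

≈░▒░░
█▒▒▒█
▒▒@█▓
█████
█████

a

▓≈░▒░
▓█▒▒▒
▒▒@▒█
█████
█████

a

▓▓≈░▒
▓▓█▒▒
▒▒@▒▒
█████
█████

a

▓▓▓≈░
▓▓▓█▒
▒▒@▒▒
█████
█████

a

▓▓▓▓≈
░▓▓▓█
▒▒@▒▒
█████
█████

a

█▓▓▓▓
▓░▓▓▓
▓▒@▒▒
█████
█████

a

▒█▓▓▓
▒▓░▓▓
≈▓@▒▒
█████
█████

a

▒▒█▓▓
▒▒▓░▓
▒≈@▒▒
█████
█████

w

▒▒█▓▓
▒▒█▓▓
▒▒@░▓
▒≈▓▒▒
█████

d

▒█▓▓▓
▒█▓▓▓
▒▓@▓▓
≈▓▒▒▒
█████

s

▒█▓▓▓
▒▓░▓▓
≈▓@▒▒
█████
█████

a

▒▒█▓▓
▒▒▓░▓
▒≈@▒▒
█████
█████

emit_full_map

·······▒█▒▓▒
·······▓▓≈▒▒
·······▒▓░█▒
·······▓▓▓▒▓
·······▓▓▒▓▒
▒▒█▓▓▓·▓▓▒▓≈
▒▒█▓▓▓▓≈░▒░░
▒▒▓░▓▓▓█▒▒▒█
▒≈@▒▒▒▒▒▒▒█▓


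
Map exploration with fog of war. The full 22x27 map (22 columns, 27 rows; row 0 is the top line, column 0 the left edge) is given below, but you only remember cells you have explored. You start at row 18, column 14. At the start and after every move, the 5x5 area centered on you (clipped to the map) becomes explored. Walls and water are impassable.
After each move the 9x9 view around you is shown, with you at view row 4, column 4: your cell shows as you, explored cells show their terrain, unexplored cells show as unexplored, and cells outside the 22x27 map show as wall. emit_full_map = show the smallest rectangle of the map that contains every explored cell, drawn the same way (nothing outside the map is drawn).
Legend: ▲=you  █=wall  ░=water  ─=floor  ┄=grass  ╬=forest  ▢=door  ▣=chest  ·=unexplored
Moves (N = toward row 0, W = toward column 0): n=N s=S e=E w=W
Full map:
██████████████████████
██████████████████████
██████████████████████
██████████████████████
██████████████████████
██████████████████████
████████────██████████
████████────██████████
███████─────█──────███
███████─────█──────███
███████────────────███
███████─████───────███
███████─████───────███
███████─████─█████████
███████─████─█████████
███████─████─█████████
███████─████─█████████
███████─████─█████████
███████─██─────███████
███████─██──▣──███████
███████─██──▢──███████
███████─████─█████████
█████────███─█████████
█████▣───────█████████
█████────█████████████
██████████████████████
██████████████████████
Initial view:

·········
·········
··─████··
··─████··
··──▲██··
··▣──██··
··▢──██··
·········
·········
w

·········
·········
··█─████·
··█─████·
··──▲─██·
··─▣──██·
··─▢──██·
·········
·········

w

·········
·········
··██─████
··██─████
··──▲──██
··──▣──██
··──▢──██
·········
·········

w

·········
·········
··███─███
··███─███
··█─▲───█
··█──▣──█
··█──▢──█
·········
·········

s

·········
··███─███
··███─███
··█─────█
··█─▲▣──█
··█──▢──█
··███─█··
·········
·········

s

··███─███
··███─███
··█─────█
··█──▣──█
··█─▲▢──█
··███─█··
··███─█··
·········
·········

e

·███─████
·███─████
·█─────██
·█──▣──██
·█──▲──██
·███─██··
·███─██··
·········
·········

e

███─████·
███─████·
█─────██·
█──▣──██·
█──▢▲─██·
███─███··
███─███··
·········
·········

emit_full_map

███─████
███─████
█─────██
█──▣──██
█──▢▲─██
███─███·
███─███·

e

██─████··
██─████··
─────██··
──▣──██··
──▢─▲██··
██─████··
██─████··
·········
·········

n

·········
██─████··
██─████··
─────██··
──▣─▲██··
──▢──██··
██─████··
██─████··
·········

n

·········
·········
██─████··
██─████··
────▲██··
──▣──██··
──▢──██··
██─████··
██─████··

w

·········
·········
███─████·
███─████·
█───▲─██·
█──▣──██·
█──▢──██·
███─████·
███─████·

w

·········
·········
·███─████
·███─████
·█──▲──██
·█──▣──██
·█──▢──██
·███─████
·███─████

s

·········
·███─████
·███─████
·█─────██
·█──▲──██
·█──▢──██
·███─████
·███─████
·········

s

·███─████
·███─████
·█─────██
·█──▣──██
·█──▲──██
·███─████
·███─████
·········
·········

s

·███─████
·█─────██
·█──▣──██
·█──▢──██
·███▲████
·███─████
··───██··
·········
·········

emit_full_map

███─████
███─████
█─────██
█──▣──██
█──▢──██
███▲████
███─████
·───██··

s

·█─────██
·█──▣──██
·█──▢──██
·███─████
·███▲████
··───██··
··█████··
·········
·········

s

·█──▣──██
·█──▢──██
·███─████
·███─████
··──▲██··
··█████··
··█████··
·········
█████████

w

··█──▣──█
··█──▢──█
··███─███
··███─███
··──▲─██·
··██████·
··██████·
·········
█████████

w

···█──▣──
···█──▢──
··████─██
··─███─██
··──▲──██
··─██████
··███████
·········
█████████

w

····█──▣─
····█──▢─
··─████─█
··──███─█
··──▲───█
··──█████
··███████
·········
█████████

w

·····█──▣
·····█──▢
··█─████─
··───███─
··──▲────
··───████
··███████
·········
█████████

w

······█──
······█──
··██─████
··────███
··▣─▲────
··────███
··███████
·········
█████████

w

·······█─
·······█─
··███─███
··█────██
··█▣▲────
··█────██
··███████
·········
█████████

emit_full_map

·····███─████
·····███─████
·····█─────██
·····█──▣──██
·····█──▢──██
███─████─████
█────███─████
█▣▲──────██··
█────██████··
███████████··

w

········█
········█
··████─██
··██────█
··██▲────
··██────█
··███████
·········
█████████

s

········█
··████─██
··██────█
··██▣────
··██▲───█
··███████
··█████··
█████████
█████████

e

·······█─
·████─███
·██────██
·██▣─────
·██─▲──██
·████████
·██████··
█████████
█████████

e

······█──
████─████
██────███
██▣──────
██──▲─███
█████████
███████··
█████████
█████████

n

······█──
······█──
████─████
██────███
██▣─▲────
██────███
█████████
███████··
█████████

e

·····█──▣
·····█──▢
███─████─
█────███─
█▣──▲────
█────████
█████████
██████···
█████████

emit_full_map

······███─████
······███─████
······█─────██
······█──▣──██
······█──▢──██
████─████─████
██────███─████
██▣──▲────██··
██────██████··
████████████··
███████·······


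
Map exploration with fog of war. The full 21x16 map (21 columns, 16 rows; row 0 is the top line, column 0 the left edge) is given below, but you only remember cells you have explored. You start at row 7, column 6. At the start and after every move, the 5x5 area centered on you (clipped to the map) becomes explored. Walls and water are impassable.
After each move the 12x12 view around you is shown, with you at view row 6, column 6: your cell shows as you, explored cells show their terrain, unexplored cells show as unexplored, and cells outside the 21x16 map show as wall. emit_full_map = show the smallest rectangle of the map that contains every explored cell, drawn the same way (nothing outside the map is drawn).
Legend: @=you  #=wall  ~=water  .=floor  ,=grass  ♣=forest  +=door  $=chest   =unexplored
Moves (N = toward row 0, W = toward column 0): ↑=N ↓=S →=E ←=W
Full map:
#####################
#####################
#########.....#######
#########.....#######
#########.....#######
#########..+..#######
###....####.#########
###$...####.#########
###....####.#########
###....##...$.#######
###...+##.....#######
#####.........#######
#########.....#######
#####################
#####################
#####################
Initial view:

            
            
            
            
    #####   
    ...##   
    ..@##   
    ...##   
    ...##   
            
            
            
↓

            
            
            
    #####   
    ...##   
    ...##   
    ..@##   
    ...##   
    ..+##   
            
            
            

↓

            
            
    #####   
    ...##   
    ...##   
    ...##   
    ..@##   
    ..+##   
    #....   
            
            
            

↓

            
    #####   
    ...##   
    ...##   
    ...##   
    ...##   
    ..@##   
    #....   
    #####   
            
            
            

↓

    #####   
    ...##   
    ...##   
    ...##   
    ...##   
    ..+##   
    #.@..   
    #####   
    #####   
            
            
############

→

   #####    
   ...##    
   ...##    
   ...##    
   ...##.   
   ..+##.   
   #..@..   
   #####.   
   ######   
            
            
############

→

  #####     
  ...##     
  ...##     
  ...##     
  ...##..   
  ..+##..   
  #...@..   
  #####..   
  #######   
            
            
############

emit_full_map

#####  
...##  
...##  
...##  
...##..
..+##..
#...@..
#####..
#######

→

 #####      
 ...##      
 ...##      
 ...##      
 ...##...   
 ..+##...   
 #....@..   
 #####...   
 ########   
            
            
############

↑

            
 #####      
 ...##      
 ...##      
 ...####.   
 ...##...   
 ..+##@..   
 #.......   
 #####...   
 ########   
            
            

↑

            
            
 #####      
 ...##      
 ...####.   
 ...####.   
 ...##@..   
 ..+##...   
 #.......   
 #####...   
 ########   
            

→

            
            
#####       
...##       
...####.#   
...####.#   
...##.@.$   
..+##....   
#........   
#####...    
########    
            

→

            
            
####        
..##        
..####.##   
..####.##   
..##..@$.   
.+##.....   
.........   
####...     
#######     
            

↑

            
            
            
####        
..####.##   
..####.##   
..####@##   
..##...$.   
.+##.....   
.........   
####...     
#######     

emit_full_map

#####     
...####.##
...####.##
...####@##
...##...$.
..+##.....
#.........
#####...  
########  

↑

            
            
            
            
####..+..   
..####.##   
..####@##   
..####.##   
..##...$.   
.+##.....   
.........   
####...     

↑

            
            
            
            
    .....   
####..+..   
..####@##   
..####.##   
..####.##   
..##...$.   
.+##.....   
.........   

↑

############
            
            
            
    .....   
    .....   
####..@..   
..####.##   
..####.##   
..####.##   
..##...$.   
.+##.....   

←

############
            
            
            
    #.....  
    #.....  
#####.@+..  
...####.##  
...####.##  
...####.##  
...##...$.  
..+##.....  

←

############
            
            
            
    ##..... 
    ##..... 
 #####@.+.. 
 ...####.## 
 ...####.## 
 ...####.## 
 ...##...$. 
 ..+##..... 

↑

############
############
            
            
    ##...   
    ##..... 
    ##@.... 
 #####..+.. 
 ...####.## 
 ...####.## 
 ...####.## 
 ...##...$. 

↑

############
############
############
            
    #####   
    ##...   
    ##@.... 
    ##..... 
 #####..+.. 
 ...####.## 
 ...####.## 
 ...####.## 

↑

############
############
############
############
    #####   
    #####   
    ##@..   
    ##..... 
    ##..... 
 #####..+.. 
 ...####.## 
 ...####.## 

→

############
############
############
############
   ######   
   ######   
   ##.@..   
   ##.....  
   ##.....  
#####..+..  
...####.##  
...####.##  

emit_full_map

   ###### 
   ###### 
   ##.@.. 
   ##.....
   ##.....
#####..+..
...####.##
...####.##
...####.##
...##...$.
..+##.....
#.........
#####...  
########  

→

############
############
############
############
  #######   
  #######   
  ##..@..   
  ##.....   
  ##.....   
####..+..   
..####.##   
..####.##   

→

############
############
############
############
 ########   
 ########   
 ##...@.#   
 ##.....#   
 ##.....#   
###..+..    
.####.##    
.####.##    

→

############
############
############
############
#########   
#########   
##....@##   
##.....##   
##.....##   
##..+..     
####.##     
####.##     

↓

############
############
############
#########   
#########   
##.....##   
##....@##   
##.....##   
##..+..##   
####.##     
####.##     
####.##     

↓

############
############
#########   
#########   
##.....##   
##.....##   
##....@##   
##..+..##   
####.####   
####.##     
####.##     
##...$.     

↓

############
#########   
#########   
##.....##   
##.....##   
##.....##   
##..+.@##   
####.####   
####.####   
####.##     
##...$.     
##.....     

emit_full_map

   #########
   #########
   ##.....##
   ##.....##
   ##.....##
#####..+.@##
...####.####
...####.####
...####.##  
...##...$.  
..+##.....  
#.........  
#####...    
########    


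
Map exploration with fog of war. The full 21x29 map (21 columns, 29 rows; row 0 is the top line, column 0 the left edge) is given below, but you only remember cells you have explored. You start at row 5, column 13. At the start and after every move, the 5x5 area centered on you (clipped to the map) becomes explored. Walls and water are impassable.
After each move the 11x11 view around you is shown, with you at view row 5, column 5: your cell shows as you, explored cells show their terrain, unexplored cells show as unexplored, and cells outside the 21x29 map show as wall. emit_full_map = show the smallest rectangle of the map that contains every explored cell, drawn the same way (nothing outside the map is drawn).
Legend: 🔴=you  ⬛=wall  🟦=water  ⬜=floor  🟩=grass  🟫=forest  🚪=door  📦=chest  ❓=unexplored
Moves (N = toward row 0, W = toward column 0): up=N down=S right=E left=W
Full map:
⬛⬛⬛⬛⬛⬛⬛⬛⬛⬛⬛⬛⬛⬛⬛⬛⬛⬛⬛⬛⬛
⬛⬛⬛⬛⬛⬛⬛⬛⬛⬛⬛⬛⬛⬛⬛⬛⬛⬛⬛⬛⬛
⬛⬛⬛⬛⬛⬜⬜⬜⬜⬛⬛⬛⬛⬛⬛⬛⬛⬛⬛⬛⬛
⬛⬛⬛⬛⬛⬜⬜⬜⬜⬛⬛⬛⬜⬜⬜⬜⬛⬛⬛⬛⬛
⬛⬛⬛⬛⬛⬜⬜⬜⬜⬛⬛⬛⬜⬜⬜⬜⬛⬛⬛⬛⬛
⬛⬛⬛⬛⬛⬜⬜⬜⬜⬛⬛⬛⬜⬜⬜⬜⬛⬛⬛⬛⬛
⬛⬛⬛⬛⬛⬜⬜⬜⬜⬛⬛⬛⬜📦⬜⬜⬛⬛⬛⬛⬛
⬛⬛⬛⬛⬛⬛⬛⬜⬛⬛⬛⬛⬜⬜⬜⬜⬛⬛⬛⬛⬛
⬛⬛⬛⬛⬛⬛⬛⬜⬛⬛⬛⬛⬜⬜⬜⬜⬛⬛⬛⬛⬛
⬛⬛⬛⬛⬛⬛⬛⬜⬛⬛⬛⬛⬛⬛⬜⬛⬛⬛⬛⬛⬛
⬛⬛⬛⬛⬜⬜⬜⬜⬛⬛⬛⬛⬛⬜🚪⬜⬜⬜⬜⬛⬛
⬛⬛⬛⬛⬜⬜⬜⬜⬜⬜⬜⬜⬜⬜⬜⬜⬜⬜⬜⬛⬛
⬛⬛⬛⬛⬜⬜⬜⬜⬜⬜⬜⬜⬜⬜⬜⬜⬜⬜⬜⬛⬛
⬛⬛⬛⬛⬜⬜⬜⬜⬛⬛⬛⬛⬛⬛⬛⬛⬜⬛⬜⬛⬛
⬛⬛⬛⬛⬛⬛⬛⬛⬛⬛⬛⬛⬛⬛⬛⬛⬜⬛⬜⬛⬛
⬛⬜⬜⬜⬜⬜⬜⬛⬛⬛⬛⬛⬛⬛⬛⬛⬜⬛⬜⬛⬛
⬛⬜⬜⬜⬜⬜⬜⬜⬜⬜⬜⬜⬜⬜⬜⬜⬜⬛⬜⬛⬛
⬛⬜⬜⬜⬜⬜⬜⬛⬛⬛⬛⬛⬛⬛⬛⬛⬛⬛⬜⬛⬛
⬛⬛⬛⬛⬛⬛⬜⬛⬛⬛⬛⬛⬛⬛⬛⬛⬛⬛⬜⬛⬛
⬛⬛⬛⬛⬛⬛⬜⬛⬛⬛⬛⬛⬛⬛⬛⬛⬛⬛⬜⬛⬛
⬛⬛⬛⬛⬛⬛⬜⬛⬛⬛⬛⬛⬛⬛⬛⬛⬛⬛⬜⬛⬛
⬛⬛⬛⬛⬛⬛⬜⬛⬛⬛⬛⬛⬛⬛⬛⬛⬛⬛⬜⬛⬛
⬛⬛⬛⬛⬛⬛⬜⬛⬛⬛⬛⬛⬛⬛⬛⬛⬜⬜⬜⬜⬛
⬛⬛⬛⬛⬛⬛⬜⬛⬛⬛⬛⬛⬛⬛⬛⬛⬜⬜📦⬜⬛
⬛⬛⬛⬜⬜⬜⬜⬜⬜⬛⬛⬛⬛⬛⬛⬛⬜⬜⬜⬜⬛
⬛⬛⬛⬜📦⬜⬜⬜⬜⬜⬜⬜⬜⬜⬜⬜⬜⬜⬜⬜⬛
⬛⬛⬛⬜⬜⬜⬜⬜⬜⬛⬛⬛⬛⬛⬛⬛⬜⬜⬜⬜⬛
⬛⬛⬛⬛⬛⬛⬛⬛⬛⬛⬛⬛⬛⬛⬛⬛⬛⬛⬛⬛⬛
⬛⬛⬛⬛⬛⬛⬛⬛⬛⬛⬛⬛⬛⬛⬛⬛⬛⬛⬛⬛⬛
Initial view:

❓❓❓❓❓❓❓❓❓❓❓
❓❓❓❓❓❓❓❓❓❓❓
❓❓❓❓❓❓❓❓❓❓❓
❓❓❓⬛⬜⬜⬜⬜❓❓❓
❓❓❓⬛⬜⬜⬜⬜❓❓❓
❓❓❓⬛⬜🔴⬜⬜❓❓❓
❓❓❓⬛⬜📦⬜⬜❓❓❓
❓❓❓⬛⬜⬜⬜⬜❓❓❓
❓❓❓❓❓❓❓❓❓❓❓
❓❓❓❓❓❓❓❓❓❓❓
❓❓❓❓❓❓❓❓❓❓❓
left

❓❓❓❓❓❓❓❓❓❓❓
❓❓❓❓❓❓❓❓❓❓❓
❓❓❓❓❓❓❓❓❓❓❓
❓❓❓⬛⬛⬜⬜⬜⬜❓❓
❓❓❓⬛⬛⬜⬜⬜⬜❓❓
❓❓❓⬛⬛🔴⬜⬜⬜❓❓
❓❓❓⬛⬛⬜📦⬜⬜❓❓
❓❓❓⬛⬛⬜⬜⬜⬜❓❓
❓❓❓❓❓❓❓❓❓❓❓
❓❓❓❓❓❓❓❓❓❓❓
❓❓❓❓❓❓❓❓❓❓❓

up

⬛⬛⬛⬛⬛⬛⬛⬛⬛⬛⬛
❓❓❓❓❓❓❓❓❓❓❓
❓❓❓❓❓❓❓❓❓❓❓
❓❓❓⬛⬛⬛⬛⬛❓❓❓
❓❓❓⬛⬛⬜⬜⬜⬜❓❓
❓❓❓⬛⬛🔴⬜⬜⬜❓❓
❓❓❓⬛⬛⬜⬜⬜⬜❓❓
❓❓❓⬛⬛⬜📦⬜⬜❓❓
❓❓❓⬛⬛⬜⬜⬜⬜❓❓
❓❓❓❓❓❓❓❓❓❓❓
❓❓❓❓❓❓❓❓❓❓❓

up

⬛⬛⬛⬛⬛⬛⬛⬛⬛⬛⬛
⬛⬛⬛⬛⬛⬛⬛⬛⬛⬛⬛
❓❓❓❓❓❓❓❓❓❓❓
❓❓❓⬛⬛⬛⬛⬛❓❓❓
❓❓❓⬛⬛⬛⬛⬛❓❓❓
❓❓❓⬛⬛🔴⬜⬜⬜❓❓
❓❓❓⬛⬛⬜⬜⬜⬜❓❓
❓❓❓⬛⬛⬜⬜⬜⬜❓❓
❓❓❓⬛⬛⬜📦⬜⬜❓❓
❓❓❓⬛⬛⬜⬜⬜⬜❓❓
❓❓❓❓❓❓❓❓❓❓❓

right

⬛⬛⬛⬛⬛⬛⬛⬛⬛⬛⬛
⬛⬛⬛⬛⬛⬛⬛⬛⬛⬛⬛
❓❓❓❓❓❓❓❓❓❓❓
❓❓⬛⬛⬛⬛⬛⬛❓❓❓
❓❓⬛⬛⬛⬛⬛⬛❓❓❓
❓❓⬛⬛⬜🔴⬜⬜❓❓❓
❓❓⬛⬛⬜⬜⬜⬜❓❓❓
❓❓⬛⬛⬜⬜⬜⬜❓❓❓
❓❓⬛⬛⬜📦⬜⬜❓❓❓
❓❓⬛⬛⬜⬜⬜⬜❓❓❓
❓❓❓❓❓❓❓❓❓❓❓

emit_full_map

⬛⬛⬛⬛⬛⬛
⬛⬛⬛⬛⬛⬛
⬛⬛⬜🔴⬜⬜
⬛⬛⬜⬜⬜⬜
⬛⬛⬜⬜⬜⬜
⬛⬛⬜📦⬜⬜
⬛⬛⬜⬜⬜⬜

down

⬛⬛⬛⬛⬛⬛⬛⬛⬛⬛⬛
❓❓❓❓❓❓❓❓❓❓❓
❓❓⬛⬛⬛⬛⬛⬛❓❓❓
❓❓⬛⬛⬛⬛⬛⬛❓❓❓
❓❓⬛⬛⬜⬜⬜⬜❓❓❓
❓❓⬛⬛⬜🔴⬜⬜❓❓❓
❓❓⬛⬛⬜⬜⬜⬜❓❓❓
❓❓⬛⬛⬜📦⬜⬜❓❓❓
❓❓⬛⬛⬜⬜⬜⬜❓❓❓
❓❓❓❓❓❓❓❓❓❓❓
❓❓❓❓❓❓❓❓❓❓❓

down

❓❓❓❓❓❓❓❓❓❓❓
❓❓⬛⬛⬛⬛⬛⬛❓❓❓
❓❓⬛⬛⬛⬛⬛⬛❓❓❓
❓❓⬛⬛⬜⬜⬜⬜❓❓❓
❓❓⬛⬛⬜⬜⬜⬜❓❓❓
❓❓⬛⬛⬜🔴⬜⬜❓❓❓
❓❓⬛⬛⬜📦⬜⬜❓❓❓
❓❓⬛⬛⬜⬜⬜⬜❓❓❓
❓❓❓❓❓❓❓❓❓❓❓
❓❓❓❓❓❓❓❓❓❓❓
❓❓❓❓❓❓❓❓❓❓❓

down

❓❓⬛⬛⬛⬛⬛⬛❓❓❓
❓❓⬛⬛⬛⬛⬛⬛❓❓❓
❓❓⬛⬛⬜⬜⬜⬜❓❓❓
❓❓⬛⬛⬜⬜⬜⬜❓❓❓
❓❓⬛⬛⬜⬜⬜⬜❓❓❓
❓❓⬛⬛⬜🔴⬜⬜❓❓❓
❓❓⬛⬛⬜⬜⬜⬜❓❓❓
❓❓❓⬛⬜⬜⬜⬜❓❓❓
❓❓❓❓❓❓❓❓❓❓❓
❓❓❓❓❓❓❓❓❓❓❓
❓❓❓❓❓❓❓❓❓❓❓

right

❓⬛⬛⬛⬛⬛⬛❓❓❓❓
❓⬛⬛⬛⬛⬛⬛❓❓❓❓
❓⬛⬛⬜⬜⬜⬜❓❓❓❓
❓⬛⬛⬜⬜⬜⬜⬛❓❓❓
❓⬛⬛⬜⬜⬜⬜⬛❓❓❓
❓⬛⬛⬜📦🔴⬜⬛❓❓❓
❓⬛⬛⬜⬜⬜⬜⬛❓❓❓
❓❓⬛⬜⬜⬜⬜⬛❓❓❓
❓❓❓❓❓❓❓❓❓❓❓
❓❓❓❓❓❓❓❓❓❓❓
❓❓❓❓❓❓❓❓❓❓❓

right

⬛⬛⬛⬛⬛⬛❓❓❓❓❓
⬛⬛⬛⬛⬛⬛❓❓❓❓❓
⬛⬛⬜⬜⬜⬜❓❓❓❓❓
⬛⬛⬜⬜⬜⬜⬛⬛❓❓❓
⬛⬛⬜⬜⬜⬜⬛⬛❓❓❓
⬛⬛⬜📦⬜🔴⬛⬛❓❓❓
⬛⬛⬜⬜⬜⬜⬛⬛❓❓❓
❓⬛⬜⬜⬜⬜⬛⬛❓❓❓
❓❓❓❓❓❓❓❓❓❓❓
❓❓❓❓❓❓❓❓❓❓❓
❓❓❓❓❓❓❓❓❓❓❓

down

⬛⬛⬛⬛⬛⬛❓❓❓❓❓
⬛⬛⬜⬜⬜⬜❓❓❓❓❓
⬛⬛⬜⬜⬜⬜⬛⬛❓❓❓
⬛⬛⬜⬜⬜⬜⬛⬛❓❓❓
⬛⬛⬜📦⬜⬜⬛⬛❓❓❓
⬛⬛⬜⬜⬜🔴⬛⬛❓❓❓
❓⬛⬜⬜⬜⬜⬛⬛❓❓❓
❓❓❓⬛⬜⬛⬛⬛❓❓❓
❓❓❓❓❓❓❓❓❓❓❓
❓❓❓❓❓❓❓❓❓❓❓
❓❓❓❓❓❓❓❓❓❓❓

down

⬛⬛⬜⬜⬜⬜❓❓❓❓❓
⬛⬛⬜⬜⬜⬜⬛⬛❓❓❓
⬛⬛⬜⬜⬜⬜⬛⬛❓❓❓
⬛⬛⬜📦⬜⬜⬛⬛❓❓❓
⬛⬛⬜⬜⬜⬜⬛⬛❓❓❓
❓⬛⬜⬜⬜🔴⬛⬛❓❓❓
❓❓❓⬛⬜⬛⬛⬛❓❓❓
❓❓❓⬜🚪⬜⬜⬜❓❓❓
❓❓❓❓❓❓❓❓❓❓❓
❓❓❓❓❓❓❓❓❓❓❓
❓❓❓❓❓❓❓❓❓❓❓

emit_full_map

⬛⬛⬛⬛⬛⬛❓❓
⬛⬛⬛⬛⬛⬛❓❓
⬛⬛⬜⬜⬜⬜❓❓
⬛⬛⬜⬜⬜⬜⬛⬛
⬛⬛⬜⬜⬜⬜⬛⬛
⬛⬛⬜📦⬜⬜⬛⬛
⬛⬛⬜⬜⬜⬜⬛⬛
❓⬛⬜⬜⬜🔴⬛⬛
❓❓❓⬛⬜⬛⬛⬛
❓❓❓⬜🚪⬜⬜⬜

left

❓⬛⬛⬜⬜⬜⬜❓❓❓❓
❓⬛⬛⬜⬜⬜⬜⬛⬛❓❓
❓⬛⬛⬜⬜⬜⬜⬛⬛❓❓
❓⬛⬛⬜📦⬜⬜⬛⬛❓❓
❓⬛⬛⬜⬜⬜⬜⬛⬛❓❓
❓❓⬛⬜⬜🔴⬜⬛⬛❓❓
❓❓❓⬛⬛⬜⬛⬛⬛❓❓
❓❓❓⬛⬜🚪⬜⬜⬜❓❓
❓❓❓❓❓❓❓❓❓❓❓
❓❓❓❓❓❓❓❓❓❓❓
❓❓❓❓❓❓❓❓❓❓❓

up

❓⬛⬛⬛⬛⬛⬛❓❓❓❓
❓⬛⬛⬜⬜⬜⬜❓❓❓❓
❓⬛⬛⬜⬜⬜⬜⬛⬛❓❓
❓⬛⬛⬜⬜⬜⬜⬛⬛❓❓
❓⬛⬛⬜📦⬜⬜⬛⬛❓❓
❓⬛⬛⬜⬜🔴⬜⬛⬛❓❓
❓❓⬛⬜⬜⬜⬜⬛⬛❓❓
❓❓❓⬛⬛⬜⬛⬛⬛❓❓
❓❓❓⬛⬜🚪⬜⬜⬜❓❓
❓❓❓❓❓❓❓❓❓❓❓
❓❓❓❓❓❓❓❓❓❓❓

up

❓⬛⬛⬛⬛⬛⬛❓❓❓❓
❓⬛⬛⬛⬛⬛⬛❓❓❓❓
❓⬛⬛⬜⬜⬜⬜❓❓❓❓
❓⬛⬛⬜⬜⬜⬜⬛⬛❓❓
❓⬛⬛⬜⬜⬜⬜⬛⬛❓❓
❓⬛⬛⬜📦🔴⬜⬛⬛❓❓
❓⬛⬛⬜⬜⬜⬜⬛⬛❓❓
❓❓⬛⬜⬜⬜⬜⬛⬛❓❓
❓❓❓⬛⬛⬜⬛⬛⬛❓❓
❓❓❓⬛⬜🚪⬜⬜⬜❓❓
❓❓❓❓❓❓❓❓❓❓❓

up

❓❓❓❓❓❓❓❓❓❓❓
❓⬛⬛⬛⬛⬛⬛❓❓❓❓
❓⬛⬛⬛⬛⬛⬛❓❓❓❓
❓⬛⬛⬜⬜⬜⬜⬛❓❓❓
❓⬛⬛⬜⬜⬜⬜⬛⬛❓❓
❓⬛⬛⬜⬜🔴⬜⬛⬛❓❓
❓⬛⬛⬜📦⬜⬜⬛⬛❓❓
❓⬛⬛⬜⬜⬜⬜⬛⬛❓❓
❓❓⬛⬜⬜⬜⬜⬛⬛❓❓
❓❓❓⬛⬛⬜⬛⬛⬛❓❓
❓❓❓⬛⬜🚪⬜⬜⬜❓❓

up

⬛⬛⬛⬛⬛⬛⬛⬛⬛⬛⬛
❓❓❓❓❓❓❓❓❓❓❓
❓⬛⬛⬛⬛⬛⬛❓❓❓❓
❓⬛⬛⬛⬛⬛⬛⬛❓❓❓
❓⬛⬛⬜⬜⬜⬜⬛❓❓❓
❓⬛⬛⬜⬜🔴⬜⬛⬛❓❓
❓⬛⬛⬜⬜⬜⬜⬛⬛❓❓
❓⬛⬛⬜📦⬜⬜⬛⬛❓❓
❓⬛⬛⬜⬜⬜⬜⬛⬛❓❓
❓❓⬛⬜⬜⬜⬜⬛⬛❓❓
❓❓❓⬛⬛⬜⬛⬛⬛❓❓

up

⬛⬛⬛⬛⬛⬛⬛⬛⬛⬛⬛
⬛⬛⬛⬛⬛⬛⬛⬛⬛⬛⬛
❓❓❓❓❓❓❓❓❓❓❓
❓⬛⬛⬛⬛⬛⬛⬛❓❓❓
❓⬛⬛⬛⬛⬛⬛⬛❓❓❓
❓⬛⬛⬜⬜🔴⬜⬛❓❓❓
❓⬛⬛⬜⬜⬜⬜⬛⬛❓❓
❓⬛⬛⬜⬜⬜⬜⬛⬛❓❓
❓⬛⬛⬜📦⬜⬜⬛⬛❓❓
❓⬛⬛⬜⬜⬜⬜⬛⬛❓❓
❓❓⬛⬜⬜⬜⬜⬛⬛❓❓

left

⬛⬛⬛⬛⬛⬛⬛⬛⬛⬛⬛
⬛⬛⬛⬛⬛⬛⬛⬛⬛⬛⬛
❓❓❓❓❓❓❓❓❓❓❓
❓❓⬛⬛⬛⬛⬛⬛⬛❓❓
❓❓⬛⬛⬛⬛⬛⬛⬛❓❓
❓❓⬛⬛⬜🔴⬜⬜⬛❓❓
❓❓⬛⬛⬜⬜⬜⬜⬛⬛❓
❓❓⬛⬛⬜⬜⬜⬜⬛⬛❓
❓❓⬛⬛⬜📦⬜⬜⬛⬛❓
❓❓⬛⬛⬜⬜⬜⬜⬛⬛❓
❓❓❓⬛⬜⬜⬜⬜⬛⬛❓

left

⬛⬛⬛⬛⬛⬛⬛⬛⬛⬛⬛
⬛⬛⬛⬛⬛⬛⬛⬛⬛⬛⬛
❓❓❓❓❓❓❓❓❓❓❓
❓❓❓⬛⬛⬛⬛⬛⬛⬛❓
❓❓❓⬛⬛⬛⬛⬛⬛⬛❓
❓❓❓⬛⬛🔴⬜⬜⬜⬛❓
❓❓❓⬛⬛⬜⬜⬜⬜⬛⬛
❓❓❓⬛⬛⬜⬜⬜⬜⬛⬛
❓❓❓⬛⬛⬜📦⬜⬜⬛⬛
❓❓❓⬛⬛⬜⬜⬜⬜⬛⬛
❓❓❓❓⬛⬜⬜⬜⬜⬛⬛

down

⬛⬛⬛⬛⬛⬛⬛⬛⬛⬛⬛
❓❓❓❓❓❓❓❓❓❓❓
❓❓❓⬛⬛⬛⬛⬛⬛⬛❓
❓❓❓⬛⬛⬛⬛⬛⬛⬛❓
❓❓❓⬛⬛⬜⬜⬜⬜⬛❓
❓❓❓⬛⬛🔴⬜⬜⬜⬛⬛
❓❓❓⬛⬛⬜⬜⬜⬜⬛⬛
❓❓❓⬛⬛⬜📦⬜⬜⬛⬛
❓❓❓⬛⬛⬜⬜⬜⬜⬛⬛
❓❓❓❓⬛⬜⬜⬜⬜⬛⬛
❓❓❓❓❓⬛⬛⬜⬛⬛⬛

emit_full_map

⬛⬛⬛⬛⬛⬛⬛❓
⬛⬛⬛⬛⬛⬛⬛❓
⬛⬛⬜⬜⬜⬜⬛❓
⬛⬛🔴⬜⬜⬜⬛⬛
⬛⬛⬜⬜⬜⬜⬛⬛
⬛⬛⬜📦⬜⬜⬛⬛
⬛⬛⬜⬜⬜⬜⬛⬛
❓⬛⬜⬜⬜⬜⬛⬛
❓❓⬛⬛⬜⬛⬛⬛
❓❓⬛⬜🚪⬜⬜⬜

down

❓❓❓❓❓❓❓❓❓❓❓
❓❓❓⬛⬛⬛⬛⬛⬛⬛❓
❓❓❓⬛⬛⬛⬛⬛⬛⬛❓
❓❓❓⬛⬛⬜⬜⬜⬜⬛❓
❓❓❓⬛⬛⬜⬜⬜⬜⬛⬛
❓❓❓⬛⬛🔴⬜⬜⬜⬛⬛
❓❓❓⬛⬛⬜📦⬜⬜⬛⬛
❓❓❓⬛⬛⬜⬜⬜⬜⬛⬛
❓❓❓❓⬛⬜⬜⬜⬜⬛⬛
❓❓❓❓❓⬛⬛⬜⬛⬛⬛
❓❓❓❓❓⬛⬜🚪⬜⬜⬜

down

❓❓❓⬛⬛⬛⬛⬛⬛⬛❓
❓❓❓⬛⬛⬛⬛⬛⬛⬛❓
❓❓❓⬛⬛⬜⬜⬜⬜⬛❓
❓❓❓⬛⬛⬜⬜⬜⬜⬛⬛
❓❓❓⬛⬛⬜⬜⬜⬜⬛⬛
❓❓❓⬛⬛🔴📦⬜⬜⬛⬛
❓❓❓⬛⬛⬜⬜⬜⬜⬛⬛
❓❓❓⬛⬛⬜⬜⬜⬜⬛⬛
❓❓❓❓❓⬛⬛⬜⬛⬛⬛
❓❓❓❓❓⬛⬜🚪⬜⬜⬜
❓❓❓❓❓❓❓❓❓❓❓

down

❓❓❓⬛⬛⬛⬛⬛⬛⬛❓
❓❓❓⬛⬛⬜⬜⬜⬜⬛❓
❓❓❓⬛⬛⬜⬜⬜⬜⬛⬛
❓❓❓⬛⬛⬜⬜⬜⬜⬛⬛
❓❓❓⬛⬛⬜📦⬜⬜⬛⬛
❓❓❓⬛⬛🔴⬜⬜⬜⬛⬛
❓❓❓⬛⬛⬜⬜⬜⬜⬛⬛
❓❓❓⬛⬛⬛⬛⬜⬛⬛⬛
❓❓❓❓❓⬛⬜🚪⬜⬜⬜
❓❓❓❓❓❓❓❓❓❓❓
❓❓❓❓❓❓❓❓❓❓❓

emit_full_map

⬛⬛⬛⬛⬛⬛⬛❓
⬛⬛⬛⬛⬛⬛⬛❓
⬛⬛⬜⬜⬜⬜⬛❓
⬛⬛⬜⬜⬜⬜⬛⬛
⬛⬛⬜⬜⬜⬜⬛⬛
⬛⬛⬜📦⬜⬜⬛⬛
⬛⬛🔴⬜⬜⬜⬛⬛
⬛⬛⬜⬜⬜⬜⬛⬛
⬛⬛⬛⬛⬜⬛⬛⬛
❓❓⬛⬜🚪⬜⬜⬜


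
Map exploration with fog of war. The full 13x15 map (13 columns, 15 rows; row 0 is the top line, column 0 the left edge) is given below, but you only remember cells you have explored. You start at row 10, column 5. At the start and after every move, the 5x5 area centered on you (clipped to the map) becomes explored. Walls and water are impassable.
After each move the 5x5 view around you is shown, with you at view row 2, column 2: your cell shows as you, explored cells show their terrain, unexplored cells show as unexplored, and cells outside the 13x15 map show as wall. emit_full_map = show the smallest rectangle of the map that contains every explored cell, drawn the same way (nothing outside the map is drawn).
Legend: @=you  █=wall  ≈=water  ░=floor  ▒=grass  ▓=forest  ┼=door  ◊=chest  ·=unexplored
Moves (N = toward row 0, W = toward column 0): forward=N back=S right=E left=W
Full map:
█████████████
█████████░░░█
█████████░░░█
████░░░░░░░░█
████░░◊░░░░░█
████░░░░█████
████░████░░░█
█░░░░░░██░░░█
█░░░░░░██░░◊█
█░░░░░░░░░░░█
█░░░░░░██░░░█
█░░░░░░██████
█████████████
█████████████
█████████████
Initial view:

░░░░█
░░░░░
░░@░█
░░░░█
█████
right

░░░██
░░░░░
░░@██
░░░██
█████

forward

░░░██
░░░██
░░@░░
░░░██
░░░██

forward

░████
░░░██
░░@██
░░░░░
░░░██

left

█░███
░░░░█
░░@░█
░░░░░
░░░░█

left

██░██
░░░░░
░░@░░
░░░░░
░░░░░

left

███░█
░░░░░
░░@░░
░░░░░
░░░░░

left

████░
█░░░░
█░@░░
█░░░░
█░░░░

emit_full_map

████░████
█░░░░░░██
█░@░░░░██
█░░░░░░░░
█░░░░░░██
···░░░░██
···██████

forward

████░
████░
█░@░░
█░░░░
█░░░░

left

█████
█████
██@░░
██░░░
██░░░

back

█████
██░░░
██@░░
██░░░
██░░░

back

██░░░
██░░░
██@░░
██░░░
██░░░

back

██░░░
██░░░
██@░░
██░░░
█████

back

██░░░
██░░░
██@░░
█████
█████

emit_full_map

████░····
████░████
█░░░░░░██
█░░░░░░██
█░░░░░░░░
█░░░░░░██
█@░░░░░██
█████████
████·····

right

█░░░░
█░░░░
█░@░░
█████
█████

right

░░░░░
░░░░░
░░@░░
█████
█████

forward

░░░░░
░░░░░
░░@░░
░░░░░
█████

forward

░░░░░
░░░░░
░░@░░
░░░░░
░░░░░

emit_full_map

████░····
████░████
█░░░░░░██
█░░░░░░██
█░░@░░░░░
█░░░░░░██
█░░░░░░██
█████████
██████···


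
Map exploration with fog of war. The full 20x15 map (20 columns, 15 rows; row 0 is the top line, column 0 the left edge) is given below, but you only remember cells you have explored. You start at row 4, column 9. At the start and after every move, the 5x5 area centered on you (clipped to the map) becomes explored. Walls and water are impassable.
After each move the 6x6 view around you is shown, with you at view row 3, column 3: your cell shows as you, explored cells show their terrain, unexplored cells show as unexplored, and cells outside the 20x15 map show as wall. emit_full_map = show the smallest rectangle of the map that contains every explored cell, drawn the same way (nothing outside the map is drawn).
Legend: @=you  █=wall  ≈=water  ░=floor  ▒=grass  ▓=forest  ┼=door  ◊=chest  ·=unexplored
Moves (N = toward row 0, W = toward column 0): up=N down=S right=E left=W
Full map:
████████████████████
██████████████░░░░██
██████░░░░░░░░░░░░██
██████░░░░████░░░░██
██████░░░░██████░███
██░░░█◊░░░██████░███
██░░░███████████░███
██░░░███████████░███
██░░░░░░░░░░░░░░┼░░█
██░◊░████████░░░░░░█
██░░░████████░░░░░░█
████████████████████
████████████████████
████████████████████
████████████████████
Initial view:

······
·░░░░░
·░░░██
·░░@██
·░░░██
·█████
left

······
·░░░░░
·░░░░█
·░░@░█
·◊░░░█
·█████

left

······
·█░░░░
·█░░░░
·█░@░░
·█◊░░░
·█████

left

······
·██░░░
·██░░░
·██@░░
·░█◊░░
·░████

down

·██░░░
·██░░░
·██░░░
·░█@░░
·░████
·░████

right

██░░░░
██░░░░
██░░░░
░█◊@░░
░█████
░█████

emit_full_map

██░░░░░░
██░░░░██
██░░░░██
░█◊@░░██
░███████
░█████··

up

······
██░░░░
██░░░░
██░@░░
░█◊░░░
░█████

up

······
·█████
██░░░░
██░@░░
██░░░░
░█◊░░░

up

██████
·█████
·█████
██░@░░
██░░░░
██░░░░

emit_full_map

·█████··
·█████··
██░@░░░░
██░░░░██
██░░░░██
░█◊░░░██
░███████
░█████··
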